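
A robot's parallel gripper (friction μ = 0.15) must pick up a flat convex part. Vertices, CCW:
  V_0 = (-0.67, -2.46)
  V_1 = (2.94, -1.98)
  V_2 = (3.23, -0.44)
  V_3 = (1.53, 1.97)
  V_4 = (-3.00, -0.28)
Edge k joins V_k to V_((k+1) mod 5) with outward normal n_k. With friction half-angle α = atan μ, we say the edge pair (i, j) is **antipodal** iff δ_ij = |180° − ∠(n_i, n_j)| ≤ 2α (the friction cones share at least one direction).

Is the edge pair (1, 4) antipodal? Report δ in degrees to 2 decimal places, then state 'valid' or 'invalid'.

δ = 57.57°, invalid

α = atan 0.15 = 8.53°;  2α = 17.06°
edge 1: e_1 = (+0.29, +1.54);  n_1 = (+0.9827, -0.1851)
edge 4: e_4 = (+2.33, -2.18);  n_4 = (-0.6832, -0.7302)
∠(n_1, n_4) = 122.43°
δ = |180° − 122.43°| = 57.57°
57.57° > 2α = 17.06°  →  invalid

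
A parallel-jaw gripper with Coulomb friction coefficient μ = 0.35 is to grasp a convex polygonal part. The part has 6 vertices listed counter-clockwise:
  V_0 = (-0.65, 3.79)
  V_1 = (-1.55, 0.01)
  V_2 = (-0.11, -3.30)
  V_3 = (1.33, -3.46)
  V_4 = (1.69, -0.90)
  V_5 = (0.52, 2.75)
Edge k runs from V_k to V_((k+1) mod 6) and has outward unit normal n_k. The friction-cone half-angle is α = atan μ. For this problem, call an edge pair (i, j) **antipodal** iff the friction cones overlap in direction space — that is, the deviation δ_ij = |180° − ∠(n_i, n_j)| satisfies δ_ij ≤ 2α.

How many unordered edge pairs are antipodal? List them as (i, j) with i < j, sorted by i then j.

α = atan 0.35 = 19.29°;  2α = 38.58°
n_0 = (-0.9728, +0.2316)
n_1 = (-0.9170, -0.3989)
n_2 = (-0.1104, -0.9939)
n_3 = (+0.9903, -0.1393)
n_4 = (+0.9523, +0.3052)
n_5 = (+0.6644, +0.7474)
  (0,1): δ = 143.10°  ·
  (0,2): δ = 82.95°  ·
  (0,3): δ = 5.39°  ✓
  (0,4): δ = 31.17°  ✓
  (0,5): δ = 61.76°  ·
  (1,2): δ = 119.85°  ·
  (1,3): δ = 31.52°  ✓
  (1,4): δ = 5.74°  ✓
  (1,5): δ = 24.86°  ✓
  (2,3): δ = 91.66°  ·
  (2,4): δ = 65.89°  ·
  (2,5): δ = 35.29°  ✓
  (3,4): δ = 154.22°  ·
  (3,5): δ = 123.63°  ·
  (4,5): δ = 149.41°  ·
antipodal pairs: 6

count = 6; pairs: (0,3), (0,4), (1,3), (1,4), (1,5), (2,5)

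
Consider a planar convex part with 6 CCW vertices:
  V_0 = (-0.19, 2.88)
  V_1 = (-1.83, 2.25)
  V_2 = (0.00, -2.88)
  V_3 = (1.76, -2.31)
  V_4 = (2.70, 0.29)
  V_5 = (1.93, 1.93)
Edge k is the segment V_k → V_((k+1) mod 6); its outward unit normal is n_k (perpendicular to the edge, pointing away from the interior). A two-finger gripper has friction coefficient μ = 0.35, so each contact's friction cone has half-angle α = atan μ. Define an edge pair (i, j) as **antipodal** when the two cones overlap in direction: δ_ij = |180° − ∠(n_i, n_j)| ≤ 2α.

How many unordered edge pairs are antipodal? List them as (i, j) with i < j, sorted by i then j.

α = atan 0.35 = 19.29°;  2α = 38.58°
n_0 = (-0.3586, +0.9335)
n_1 = (-0.9419, -0.3360)
n_2 = (+0.3081, -0.9514)
n_3 = (+0.9404, -0.3400)
n_4 = (+0.9052, +0.4250)
n_5 = (+0.4089, +0.9126)
  (0,1): δ = 91.38°  ·
  (0,2): δ = 3.07°  ✓
  (0,3): δ = 49.11°  ·
  (0,4): δ = 94.14°  ·
  (0,5): δ = 134.85°  ·
  (1,2): δ = 91.69°  ·
  (1,3): δ = 39.51°  ·
  (1,4): δ = 5.52°  ✓
  (1,5): δ = 46.23°  ·
  (2,3): δ = 127.82°  ·
  (2,4): δ = 82.79°  ·
  (2,5): δ = 42.08°  ·
  (3,4): δ = 134.97°  ·
  (3,5): δ = 94.26°  ·
  (4,5): δ = 139.29°  ·
antipodal pairs: 2

count = 2; pairs: (0,2), (1,4)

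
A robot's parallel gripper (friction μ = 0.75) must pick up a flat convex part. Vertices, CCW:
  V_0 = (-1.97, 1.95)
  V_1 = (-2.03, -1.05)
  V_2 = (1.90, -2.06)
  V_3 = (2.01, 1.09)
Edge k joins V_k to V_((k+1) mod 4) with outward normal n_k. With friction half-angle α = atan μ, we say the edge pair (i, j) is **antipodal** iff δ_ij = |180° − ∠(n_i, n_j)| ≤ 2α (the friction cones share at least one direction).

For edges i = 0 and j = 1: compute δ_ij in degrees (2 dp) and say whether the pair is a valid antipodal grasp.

α = atan 0.75 = 36.87°;  2α = 73.74°
edge 0: e_0 = (-0.06, -3.00);  n_0 = (-0.9998, +0.0200)
edge 1: e_1 = (+3.93, -1.01);  n_1 = (-0.2489, -0.9685)
∠(n_0, n_1) = 76.73°
δ = |180° − 76.73°| = 103.27°
103.27° > 2α = 73.74°  →  invalid

δ = 103.27°, invalid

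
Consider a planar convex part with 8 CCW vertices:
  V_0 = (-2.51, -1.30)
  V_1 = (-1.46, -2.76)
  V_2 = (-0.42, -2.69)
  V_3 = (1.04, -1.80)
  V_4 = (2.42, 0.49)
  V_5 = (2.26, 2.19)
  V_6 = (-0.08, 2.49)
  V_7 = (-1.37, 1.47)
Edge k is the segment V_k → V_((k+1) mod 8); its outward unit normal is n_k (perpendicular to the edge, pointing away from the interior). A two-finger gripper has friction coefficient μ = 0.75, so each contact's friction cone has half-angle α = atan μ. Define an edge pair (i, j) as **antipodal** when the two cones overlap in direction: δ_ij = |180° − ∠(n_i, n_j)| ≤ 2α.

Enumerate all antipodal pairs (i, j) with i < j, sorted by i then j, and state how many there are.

α = atan 0.75 = 36.87°;  2α = 73.74°
n_0 = (-0.8119, -0.5839)
n_1 = (+0.0672, -0.9977)
n_2 = (+0.5205, -0.8539)
n_3 = (+0.8565, -0.5161)
n_4 = (+0.9956, +0.0937)
n_5 = (+0.1272, +0.9919)
n_6 = (-0.6202, +0.7844)
n_7 = (-0.9247, +0.3806)
  (0,1): δ = 121.87°  ·
  (0,2): δ = 94.36°  ·
  (0,3): δ = 66.80°  ✓
  (0,4): δ = 30.35°  ✓
  (0,5): δ = 46.97°  ✓
  (0,6): δ = 92.61°  ·
  (0,7): δ = 121.91°  ·
  (1,2): δ = 152.48°  ·
  (1,3): δ = 124.92°  ·
  (1,4): δ = 88.47°  ·
  (1,5): δ = 11.16°  ✓
  (1,6): δ = 34.48°  ✓
  (1,7): δ = 63.78°  ✓
  (2,3): δ = 152.44°  ·
  (2,4): δ = 115.99°  ·
  (2,5): δ = 38.67°  ✓
  (2,6): δ = 6.97°  ✓
  (2,7): δ = 36.26°  ✓
  (3,4): δ = 143.55°  ·
  (3,5): δ = 66.23°  ✓
  (3,6): δ = 20.59°  ✓
  (3,7): δ = 8.70°  ✓
  (4,5): δ = 102.68°  ·
  (4,6): δ = 57.04°  ✓
  (4,7): δ = 27.75°  ✓
  (5,6): δ = 134.36°  ·
  (5,7): δ = 105.06°  ·
  (6,7): δ = 150.70°  ·
antipodal pairs: 14

count = 14; pairs: (0,3), (0,4), (0,5), (1,5), (1,6), (1,7), (2,5), (2,6), (2,7), (3,5), (3,6), (3,7), (4,6), (4,7)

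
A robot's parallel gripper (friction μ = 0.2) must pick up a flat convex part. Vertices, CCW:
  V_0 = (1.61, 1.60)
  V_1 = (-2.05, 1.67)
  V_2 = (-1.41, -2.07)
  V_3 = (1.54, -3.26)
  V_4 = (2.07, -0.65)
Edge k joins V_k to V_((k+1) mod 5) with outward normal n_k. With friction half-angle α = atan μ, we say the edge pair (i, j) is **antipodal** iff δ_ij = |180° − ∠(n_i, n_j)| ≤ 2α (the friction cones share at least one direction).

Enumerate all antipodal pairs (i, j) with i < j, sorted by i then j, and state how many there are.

α = atan 0.2 = 11.31°;  2α = 22.62°
n_0 = (+0.0191, +0.9998)
n_1 = (-0.9857, -0.1687)
n_2 = (-0.3741, -0.9274)
n_3 = (+0.9800, -0.1990)
n_4 = (+0.9797, +0.2003)
  (0,1): δ = 79.19°  ·
  (0,2): δ = 20.87°  ✓
  (0,3): δ = 79.62°  ·
  (0,4): δ = 102.65°  ·
  (1,2): δ = 121.68°  ·
  (1,3): δ = 21.19°  ✓
  (1,4): δ = 1.84°  ✓
  (2,3): δ = 79.51°  ·
  (2,4): δ = 56.48°  ·
  (3,4): δ = 156.97°  ·
antipodal pairs: 3

count = 3; pairs: (0,2), (1,3), (1,4)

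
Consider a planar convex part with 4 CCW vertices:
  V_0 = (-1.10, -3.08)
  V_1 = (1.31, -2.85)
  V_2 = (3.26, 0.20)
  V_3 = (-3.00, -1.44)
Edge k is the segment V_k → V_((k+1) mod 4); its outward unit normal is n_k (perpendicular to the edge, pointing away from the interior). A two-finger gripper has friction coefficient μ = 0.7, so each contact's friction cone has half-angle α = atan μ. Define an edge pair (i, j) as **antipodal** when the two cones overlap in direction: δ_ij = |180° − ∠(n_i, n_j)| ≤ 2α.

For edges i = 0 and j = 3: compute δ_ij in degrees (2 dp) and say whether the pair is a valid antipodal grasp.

δ = 133.75°, invalid

α = atan 0.7 = 34.99°;  2α = 69.98°
edge 0: e_0 = (+2.41, +0.23);  n_0 = (+0.0950, -0.9955)
edge 3: e_3 = (+1.90, -1.64);  n_3 = (-0.6534, -0.7570)
∠(n_0, n_3) = 46.25°
δ = |180° − 46.25°| = 133.75°
133.75° > 2α = 69.98°  →  invalid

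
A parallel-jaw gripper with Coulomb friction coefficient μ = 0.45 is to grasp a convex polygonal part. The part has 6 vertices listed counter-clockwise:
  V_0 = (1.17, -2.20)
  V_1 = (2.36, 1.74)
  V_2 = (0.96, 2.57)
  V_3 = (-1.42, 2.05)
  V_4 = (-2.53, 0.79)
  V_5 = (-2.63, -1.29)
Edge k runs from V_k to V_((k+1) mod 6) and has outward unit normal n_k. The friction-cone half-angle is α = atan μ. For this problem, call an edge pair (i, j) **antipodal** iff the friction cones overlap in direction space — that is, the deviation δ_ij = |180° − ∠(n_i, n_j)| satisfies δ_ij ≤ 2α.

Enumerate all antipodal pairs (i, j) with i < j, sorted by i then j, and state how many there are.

count = 4; pairs: (0,3), (0,4), (1,5), (2,5)

α = atan 0.45 = 24.23°;  2α = 48.46°
n_0 = (+0.9573, -0.2891)
n_1 = (+0.5100, +0.8602)
n_2 = (-0.2135, +0.9770)
n_3 = (-0.7504, +0.6610)
n_4 = (-0.9988, +0.0480)
n_5 = (-0.2329, -0.9725)
  (0,1): δ = 103.86°  ·
  (0,2): δ = 60.87°  ·
  (0,3): δ = 24.57°  ✓
  (0,4): δ = 14.05°  ✓
  (0,5): δ = 93.34°  ·
  (1,2): δ = 137.01°  ·
  (1,3): δ = 100.72°  ·
  (1,4): δ = 62.09°  ·
  (1,5): δ = 17.19°  ✓
  (2,3): δ = 143.70°  ·
  (2,4): δ = 105.08°  ·
  (2,5): δ = 25.79°  ✓
  (3,4): δ = 141.37°  ·
  (3,5): δ = 62.09°  ·
  (4,5): δ = 100.71°  ·
antipodal pairs: 4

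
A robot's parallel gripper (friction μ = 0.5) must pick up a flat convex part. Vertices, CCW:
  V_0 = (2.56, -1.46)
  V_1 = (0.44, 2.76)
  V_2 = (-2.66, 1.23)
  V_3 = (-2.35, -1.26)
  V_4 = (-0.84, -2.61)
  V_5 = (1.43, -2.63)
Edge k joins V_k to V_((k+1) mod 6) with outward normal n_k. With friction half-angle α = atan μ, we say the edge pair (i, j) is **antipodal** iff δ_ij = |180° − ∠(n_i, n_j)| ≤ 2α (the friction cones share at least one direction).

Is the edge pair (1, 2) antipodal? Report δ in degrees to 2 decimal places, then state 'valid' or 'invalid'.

δ = 109.17°, invalid

α = atan 0.5 = 26.57°;  2α = 53.13°
edge 1: e_1 = (-3.10, -1.53);  n_1 = (-0.4426, +0.8967)
edge 2: e_2 = (+0.31, -2.49);  n_2 = (-0.9923, -0.1235)
∠(n_1, n_2) = 70.83°
δ = |180° − 70.83°| = 109.17°
109.17° > 2α = 53.13°  →  invalid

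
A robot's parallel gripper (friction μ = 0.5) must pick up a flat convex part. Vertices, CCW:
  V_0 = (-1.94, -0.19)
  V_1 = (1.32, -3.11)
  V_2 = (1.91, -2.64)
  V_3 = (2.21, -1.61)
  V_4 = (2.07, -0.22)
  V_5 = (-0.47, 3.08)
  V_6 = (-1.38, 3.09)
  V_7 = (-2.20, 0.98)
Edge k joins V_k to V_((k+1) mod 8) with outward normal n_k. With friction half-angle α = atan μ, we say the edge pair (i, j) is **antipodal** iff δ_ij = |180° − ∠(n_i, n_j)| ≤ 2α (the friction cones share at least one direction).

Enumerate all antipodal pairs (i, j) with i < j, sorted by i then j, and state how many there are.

count = 10; pairs: (0,3), (0,4), (0,5), (1,5), (1,6), (2,6), (2,7), (3,6), (3,7), (4,7)

α = atan 0.5 = 26.57°;  2α = 53.13°
n_0 = (-0.6672, -0.7449)
n_1 = (+0.6231, -0.7822)
n_2 = (+0.9601, -0.2796)
n_3 = (+0.9950, +0.1002)
n_4 = (+0.7924, +0.6099)
n_5 = (+0.0110, +0.9999)
n_6 = (-0.9321, +0.3622)
n_7 = (-0.9762, -0.2169)
  (0,1): δ = 99.61°  ·
  (0,2): δ = 64.39°  ·
  (0,3): δ = 42.40°  ✓
  (0,4): δ = 10.56°  ✓
  (0,5): δ = 41.22°  ✓
  (0,6): δ = 110.61°  ·
  (0,7): δ = 144.38°  ·
  (1,2): δ = 144.78°  ·
  (1,3): δ = 122.79°  ·
  (1,4): δ = 90.96°  ·
  (1,5): δ = 39.17°  ✓
  (1,6): δ = 30.22°  ✓
  (1,7): δ = 63.99°  ·
  (2,3): δ = 158.01°  ·
  (2,4): δ = 126.18°  ·
  (2,5): δ = 74.39°  ·
  (2,6): δ = 5.00°  ✓
  (2,7): δ = 28.77°  ✓
  (3,4): δ = 148.17°  ·
  (3,5): δ = 96.38°  ·
  (3,6): δ = 26.99°  ✓
  (3,7): δ = 6.78°  ✓
  (4,5): δ = 128.21°  ·
  (4,6): δ = 58.82°  ·
  (4,7): δ = 25.06°  ✓
  (5,6): δ = 110.61°  ·
  (5,7): δ = 76.84°  ·
  (6,7): δ = 146.23°  ·
antipodal pairs: 10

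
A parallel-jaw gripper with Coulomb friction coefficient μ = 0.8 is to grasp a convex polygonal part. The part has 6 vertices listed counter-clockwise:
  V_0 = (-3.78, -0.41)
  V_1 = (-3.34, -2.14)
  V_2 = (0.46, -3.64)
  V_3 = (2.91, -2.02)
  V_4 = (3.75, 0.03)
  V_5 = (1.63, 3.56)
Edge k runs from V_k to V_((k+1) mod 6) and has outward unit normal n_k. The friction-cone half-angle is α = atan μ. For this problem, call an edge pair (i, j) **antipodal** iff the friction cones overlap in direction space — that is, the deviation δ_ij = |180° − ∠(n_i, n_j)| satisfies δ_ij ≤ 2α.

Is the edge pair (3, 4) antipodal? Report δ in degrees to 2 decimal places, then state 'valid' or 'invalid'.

δ = 126.73°, invalid

α = atan 0.8 = 38.66°;  2α = 77.32°
edge 3: e_3 = (+0.84, +2.05);  n_3 = (+0.9253, -0.3792)
edge 4: e_4 = (-2.12, +3.53);  n_4 = (+0.8573, +0.5149)
∠(n_3, n_4) = 53.27°
δ = |180° − 53.27°| = 126.73°
126.73° > 2α = 77.32°  →  invalid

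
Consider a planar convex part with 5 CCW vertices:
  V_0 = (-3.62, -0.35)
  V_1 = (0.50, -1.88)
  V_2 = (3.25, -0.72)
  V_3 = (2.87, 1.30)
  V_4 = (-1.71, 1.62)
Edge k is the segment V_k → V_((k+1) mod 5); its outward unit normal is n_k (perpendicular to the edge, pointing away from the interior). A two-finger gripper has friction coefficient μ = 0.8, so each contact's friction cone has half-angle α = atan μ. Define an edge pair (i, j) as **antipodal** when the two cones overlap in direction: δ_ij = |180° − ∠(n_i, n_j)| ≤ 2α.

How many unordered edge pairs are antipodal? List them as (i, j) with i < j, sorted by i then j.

count = 6; pairs: (0,2), (0,3), (0,4), (1,3), (1,4), (2,4)

α = atan 0.8 = 38.66°;  2α = 77.32°
n_0 = (-0.3481, -0.9374)
n_1 = (+0.3887, -0.9214)
n_2 = (+0.9828, +0.1849)
n_3 = (+0.0697, +0.9976)
n_4 = (-0.7180, +0.6961)
  (0,1): δ = 136.76°  ·
  (0,2): δ = 58.97°  ✓
  (0,3): δ = 16.38°  ✓
  (0,4): δ = 66.26°  ✓
  (1,2): δ = 102.22°  ·
  (1,3): δ = 26.87°  ✓
  (1,4): δ = 23.02°  ✓
  (2,3): δ = 104.65°  ·
  (2,4): δ = 54.77°  ✓
  (3,4): δ = 130.12°  ·
antipodal pairs: 6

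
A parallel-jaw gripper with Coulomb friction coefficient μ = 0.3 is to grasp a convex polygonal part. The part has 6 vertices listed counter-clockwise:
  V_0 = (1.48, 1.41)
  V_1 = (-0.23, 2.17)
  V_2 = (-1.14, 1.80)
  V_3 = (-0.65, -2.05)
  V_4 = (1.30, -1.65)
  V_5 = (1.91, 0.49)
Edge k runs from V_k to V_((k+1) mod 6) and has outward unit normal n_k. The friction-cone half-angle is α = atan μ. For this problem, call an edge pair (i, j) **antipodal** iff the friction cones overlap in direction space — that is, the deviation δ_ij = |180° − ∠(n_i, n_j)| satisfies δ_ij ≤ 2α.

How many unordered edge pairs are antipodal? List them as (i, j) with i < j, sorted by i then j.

count = 3; pairs: (1,3), (2,4), (2,5)

α = atan 0.3 = 16.70°;  2α = 33.40°
n_0 = (+0.4061, +0.9138)
n_1 = (-0.3767, +0.9264)
n_2 = (-0.9920, -0.1263)
n_3 = (+0.2009, -0.9796)
n_4 = (+0.9617, -0.2741)
n_5 = (+0.9059, +0.4234)
  (0,1): δ = 133.91°  ·
  (0,2): δ = 58.78°  ·
  (0,3): δ = 35.55°  ·
  (0,4): δ = 98.05°  ·
  (0,5): δ = 139.01°  ·
  (1,2): δ = 104.87°  ·
  (1,3): δ = 10.53°  ✓
  (1,4): δ = 51.96°  ·
  (1,5): δ = 92.92°  ·
  (2,3): δ = 85.66°  ·
  (2,4): δ = 23.16°  ✓
  (2,5): δ = 17.80°  ✓
  (3,4): δ = 117.50°  ·
  (3,5): δ = 76.54°  ·
  (4,5): δ = 139.04°  ·
antipodal pairs: 3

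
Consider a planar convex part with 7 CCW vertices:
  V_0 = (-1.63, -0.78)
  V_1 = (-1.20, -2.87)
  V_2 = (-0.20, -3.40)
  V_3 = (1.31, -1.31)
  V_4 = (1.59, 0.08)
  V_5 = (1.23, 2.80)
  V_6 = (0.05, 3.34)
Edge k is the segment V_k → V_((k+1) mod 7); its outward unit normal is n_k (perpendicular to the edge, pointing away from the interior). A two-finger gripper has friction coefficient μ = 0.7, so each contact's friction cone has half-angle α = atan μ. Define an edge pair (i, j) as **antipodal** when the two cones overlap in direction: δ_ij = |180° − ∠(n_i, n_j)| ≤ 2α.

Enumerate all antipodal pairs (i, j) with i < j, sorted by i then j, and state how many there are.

α = atan 0.7 = 34.99°;  2α = 69.98°
n_0 = (-0.9795, -0.2015)
n_1 = (-0.4683, -0.8836)
n_2 = (+0.8106, -0.5856)
n_3 = (+0.9803, -0.1975)
n_4 = (+0.9914, +0.1312)
n_5 = (+0.4161, +0.9093)
n_6 = (-0.9260, +0.3776)
  (0,1): δ = 129.55°  ·
  (0,2): δ = 47.47°  ✓
  (0,3): δ = 23.02°  ✓
  (0,4): δ = 4.09°  ✓
  (0,5): δ = 53.78°  ✓
  (0,6): δ = 146.19°  ·
  (1,2): δ = 97.92°  ·
  (1,3): δ = 73.47°  ·
  (1,4): δ = 54.54°  ✓
  (1,5): δ = 3.33°  ✓
  (1,6): δ = 95.74°  ·
  (2,3): δ = 155.54°  ·
  (2,4): δ = 136.61°  ·
  (2,5): δ = 78.74°  ·
  (2,6): δ = 13.66°  ✓
  (3,4): δ = 161.07°  ·
  (3,5): δ = 103.20°  ·
  (3,6): δ = 10.79°  ✓
  (4,5): δ = 122.13°  ·
  (4,6): δ = 29.72°  ✓
  (5,6): δ = 87.59°  ·
antipodal pairs: 9

count = 9; pairs: (0,2), (0,3), (0,4), (0,5), (1,4), (1,5), (2,6), (3,6), (4,6)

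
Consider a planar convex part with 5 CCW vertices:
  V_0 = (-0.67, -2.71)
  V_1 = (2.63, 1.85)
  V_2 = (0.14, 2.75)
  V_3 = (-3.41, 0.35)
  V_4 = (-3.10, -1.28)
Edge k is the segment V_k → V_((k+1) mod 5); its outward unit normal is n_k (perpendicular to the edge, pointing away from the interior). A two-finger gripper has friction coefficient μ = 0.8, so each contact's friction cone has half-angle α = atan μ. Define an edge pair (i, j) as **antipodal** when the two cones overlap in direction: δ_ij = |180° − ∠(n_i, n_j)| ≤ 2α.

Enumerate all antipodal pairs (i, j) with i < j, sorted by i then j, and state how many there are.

count = 6; pairs: (0,1), (0,2), (0,3), (1,3), (1,4), (2,4)

α = atan 0.8 = 38.66°;  2α = 77.32°
n_0 = (+0.8101, -0.5863)
n_1 = (+0.3399, +0.9405)
n_2 = (-0.5601, +0.8284)
n_3 = (-0.9824, -0.1868)
n_4 = (-0.5072, -0.8618)
  (0,1): δ = 73.98°  ✓
  (0,2): δ = 20.05°  ✓
  (0,3): δ = 46.66°  ✓
  (0,4): δ = 95.42°  ·
  (1,2): δ = 126.07°  ·
  (1,3): δ = 59.36°  ✓
  (1,4): δ = 10.60°  ✓
  (2,3): δ = 113.29°  ·
  (2,4): δ = 64.54°  ✓
  (3,4): δ = 131.24°  ·
antipodal pairs: 6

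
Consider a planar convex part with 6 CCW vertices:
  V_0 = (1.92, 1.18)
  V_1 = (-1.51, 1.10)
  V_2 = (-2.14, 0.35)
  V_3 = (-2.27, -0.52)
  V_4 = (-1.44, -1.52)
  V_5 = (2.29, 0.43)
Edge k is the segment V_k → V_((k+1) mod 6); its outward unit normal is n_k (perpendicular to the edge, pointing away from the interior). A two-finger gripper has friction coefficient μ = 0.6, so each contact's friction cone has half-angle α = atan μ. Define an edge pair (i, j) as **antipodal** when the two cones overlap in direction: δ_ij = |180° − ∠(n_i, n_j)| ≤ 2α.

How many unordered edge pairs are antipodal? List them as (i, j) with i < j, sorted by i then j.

count = 6; pairs: (0,3), (0,4), (1,4), (2,4), (2,5), (3,5)

α = atan 0.6 = 30.96°;  2α = 61.93°
n_0 = (-0.0233, +0.9997)
n_1 = (-0.7657, +0.6432)
n_2 = (-0.9890, +0.1478)
n_3 = (-0.7695, -0.6387)
n_4 = (+0.4633, -0.8862)
n_5 = (+0.8968, +0.4424)
  (0,1): δ = 131.37°  ·
  (0,2): δ = 99.83°  ·
  (0,3): δ = 51.64°  ✓
  (0,4): δ = 26.26°  ✓
  (0,5): δ = 114.92°  ·
  (1,2): δ = 148.47°  ·
  (1,3): δ = 100.28°  ·
  (1,4): δ = 22.37°  ✓
  (1,5): δ = 66.29°  ·
  (2,3): δ = 131.81°  ·
  (2,4): δ = 53.90°  ✓
  (2,5): δ = 34.76°  ✓
  (3,4): δ = 102.09°  ·
  (3,5): δ = 13.43°  ✓
  (4,5): δ = 91.34°  ·
antipodal pairs: 6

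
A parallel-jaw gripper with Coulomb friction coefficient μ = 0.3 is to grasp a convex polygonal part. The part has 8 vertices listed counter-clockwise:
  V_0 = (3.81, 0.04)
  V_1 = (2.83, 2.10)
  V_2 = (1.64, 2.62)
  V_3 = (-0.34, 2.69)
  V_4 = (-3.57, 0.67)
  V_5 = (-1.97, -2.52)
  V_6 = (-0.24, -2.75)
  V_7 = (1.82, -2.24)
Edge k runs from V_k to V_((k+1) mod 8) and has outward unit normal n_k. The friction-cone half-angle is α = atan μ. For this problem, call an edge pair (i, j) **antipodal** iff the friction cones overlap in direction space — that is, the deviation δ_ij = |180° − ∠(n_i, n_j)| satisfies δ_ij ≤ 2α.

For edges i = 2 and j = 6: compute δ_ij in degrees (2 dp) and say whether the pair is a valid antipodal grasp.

α = atan 0.3 = 16.70°;  2α = 33.40°
edge 2: e_2 = (-1.98, +0.07);  n_2 = (+0.0353, +0.9994)
edge 6: e_6 = (+2.06, +0.51);  n_6 = (+0.2403, -0.9707)
∠(n_2, n_6) = 164.07°
δ = |180° − 164.07°| = 15.93°
15.93° ≤ 2α = 33.40°  →  valid

δ = 15.93°, valid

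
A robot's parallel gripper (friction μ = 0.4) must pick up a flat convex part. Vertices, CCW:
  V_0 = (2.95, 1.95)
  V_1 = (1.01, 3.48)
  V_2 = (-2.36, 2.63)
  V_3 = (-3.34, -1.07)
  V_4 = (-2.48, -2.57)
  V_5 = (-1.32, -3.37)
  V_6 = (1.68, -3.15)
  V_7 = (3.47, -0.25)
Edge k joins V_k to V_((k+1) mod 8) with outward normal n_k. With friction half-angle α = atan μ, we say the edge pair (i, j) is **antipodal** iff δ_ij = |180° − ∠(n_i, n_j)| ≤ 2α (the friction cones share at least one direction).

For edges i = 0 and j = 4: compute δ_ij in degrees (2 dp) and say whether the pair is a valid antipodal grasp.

δ = 3.67°, valid

α = atan 0.4 = 21.80°;  2α = 43.60°
edge 0: e_0 = (-1.94, +1.53);  n_0 = (+0.6193, +0.7852)
edge 4: e_4 = (+1.16, -0.80);  n_4 = (-0.5677, -0.8232)
∠(n_0, n_4) = 176.33°
δ = |180° − 176.33°| = 3.67°
3.67° ≤ 2α = 43.60°  →  valid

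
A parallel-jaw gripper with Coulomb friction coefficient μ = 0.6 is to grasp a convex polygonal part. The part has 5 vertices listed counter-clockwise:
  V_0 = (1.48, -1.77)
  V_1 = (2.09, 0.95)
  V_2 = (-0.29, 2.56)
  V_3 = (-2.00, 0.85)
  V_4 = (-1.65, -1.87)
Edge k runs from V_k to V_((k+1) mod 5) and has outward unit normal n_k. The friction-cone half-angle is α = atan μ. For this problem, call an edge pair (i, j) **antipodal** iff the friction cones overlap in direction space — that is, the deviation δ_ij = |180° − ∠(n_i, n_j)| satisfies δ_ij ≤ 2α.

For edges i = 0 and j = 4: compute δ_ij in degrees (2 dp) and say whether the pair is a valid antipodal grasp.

α = atan 0.6 = 30.96°;  2α = 61.93°
edge 0: e_0 = (+0.61, +2.72);  n_0 = (+0.9758, -0.2188)
edge 4: e_4 = (+3.13, +0.10);  n_4 = (+0.0319, -0.9995)
∠(n_0, n_4) = 75.53°
δ = |180° − 75.53°| = 104.47°
104.47° > 2α = 61.93°  →  invalid

δ = 104.47°, invalid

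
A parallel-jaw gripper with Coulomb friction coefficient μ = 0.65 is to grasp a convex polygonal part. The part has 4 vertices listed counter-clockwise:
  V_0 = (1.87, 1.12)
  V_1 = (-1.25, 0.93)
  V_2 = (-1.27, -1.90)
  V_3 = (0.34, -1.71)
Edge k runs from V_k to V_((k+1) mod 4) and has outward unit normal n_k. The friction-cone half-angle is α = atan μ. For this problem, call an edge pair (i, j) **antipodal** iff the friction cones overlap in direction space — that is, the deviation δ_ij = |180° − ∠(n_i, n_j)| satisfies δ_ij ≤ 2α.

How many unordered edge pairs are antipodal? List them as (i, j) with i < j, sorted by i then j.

count = 3; pairs: (0,2), (0,3), (1,3)

α = atan 0.65 = 33.02°;  2α = 66.05°
n_0 = (-0.0608, +0.9982)
n_1 = (-1.0000, +0.0071)
n_2 = (+0.1172, -0.9931)
n_3 = (+0.8797, -0.4756)
  (0,1): δ = 93.89°  ·
  (0,2): δ = 3.25°  ✓
  (0,3): δ = 58.12°  ✓
  (1,2): δ = 82.86°  ·
  (1,3): δ = 27.99°  ✓
  (2,3): δ = 125.13°  ·
antipodal pairs: 3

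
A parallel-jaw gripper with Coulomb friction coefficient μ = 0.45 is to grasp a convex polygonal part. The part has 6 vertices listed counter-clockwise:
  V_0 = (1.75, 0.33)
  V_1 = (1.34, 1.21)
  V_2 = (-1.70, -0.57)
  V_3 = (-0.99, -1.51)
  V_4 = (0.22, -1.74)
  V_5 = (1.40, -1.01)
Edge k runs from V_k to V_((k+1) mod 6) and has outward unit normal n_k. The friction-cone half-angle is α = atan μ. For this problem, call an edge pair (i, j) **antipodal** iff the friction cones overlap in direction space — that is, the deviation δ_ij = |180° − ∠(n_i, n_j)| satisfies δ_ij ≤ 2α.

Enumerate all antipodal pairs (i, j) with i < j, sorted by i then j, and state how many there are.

α = atan 0.45 = 24.23°;  2α = 48.46°
n_0 = (+0.9064, +0.4223)
n_1 = (-0.5053, +0.8630)
n_2 = (-0.7980, -0.6027)
n_3 = (-0.1867, -0.9824)
n_4 = (+0.5261, -0.8504)
n_5 = (+0.9675, -0.2527)
  (0,1): δ = 84.63°  ·
  (0,2): δ = 12.08°  ✓
  (0,3): δ = 54.26°  ·
  (0,4): δ = 96.76°  ·
  (0,5): δ = 140.38°  ·
  (1,2): δ = 83.29°  ·
  (1,3): δ = 41.11°  ✓
  (1,4): δ = 1.39°  ✓
  (1,5): δ = 45.01°  ✓
  (2,3): δ = 137.83°  ·
  (2,4): δ = 95.32°  ·
  (2,5): δ = 51.70°  ·
  (3,4): δ = 137.49°  ·
  (3,5): δ = 93.88°  ·
  (4,5): δ = 136.38°  ·
antipodal pairs: 4

count = 4; pairs: (0,2), (1,3), (1,4), (1,5)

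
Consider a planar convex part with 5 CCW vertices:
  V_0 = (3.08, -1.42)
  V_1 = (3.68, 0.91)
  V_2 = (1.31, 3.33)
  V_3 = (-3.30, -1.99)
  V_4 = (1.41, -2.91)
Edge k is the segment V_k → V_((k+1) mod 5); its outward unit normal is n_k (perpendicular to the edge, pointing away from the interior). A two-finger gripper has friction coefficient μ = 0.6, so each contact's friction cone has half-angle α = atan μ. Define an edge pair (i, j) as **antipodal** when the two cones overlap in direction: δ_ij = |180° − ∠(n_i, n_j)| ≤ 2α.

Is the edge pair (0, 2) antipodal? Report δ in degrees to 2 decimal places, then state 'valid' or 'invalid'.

α = atan 0.6 = 30.96°;  2α = 61.93°
edge 0: e_0 = (+0.60, +2.33);  n_0 = (+0.9684, -0.2494)
edge 2: e_2 = (-4.61, -5.32);  n_2 = (-0.7557, +0.6549)
∠(n_0, n_2) = 153.53°
δ = |180° − 153.53°| = 26.47°
26.47° ≤ 2α = 61.93°  →  valid

δ = 26.47°, valid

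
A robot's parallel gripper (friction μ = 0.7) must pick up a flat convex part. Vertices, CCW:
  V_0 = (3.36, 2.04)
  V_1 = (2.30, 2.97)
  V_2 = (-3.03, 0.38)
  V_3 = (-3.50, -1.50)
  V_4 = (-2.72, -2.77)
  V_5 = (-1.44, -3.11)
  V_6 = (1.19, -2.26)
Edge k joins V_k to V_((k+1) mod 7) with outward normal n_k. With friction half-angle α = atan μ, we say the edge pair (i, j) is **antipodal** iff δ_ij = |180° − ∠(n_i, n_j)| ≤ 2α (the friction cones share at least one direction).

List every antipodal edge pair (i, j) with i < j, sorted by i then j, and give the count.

α = atan 0.7 = 34.99°;  2α = 69.98°
n_0 = (+0.6595, +0.7517)
n_1 = (-0.4371, +0.8994)
n_2 = (-0.9701, +0.2425)
n_3 = (-0.8521, -0.5233)
n_4 = (-0.2567, -0.9665)
n_5 = (+0.3075, -0.9515)
n_6 = (+0.8928, -0.4505)
  (0,1): δ = 112.82°  ·
  (0,2): δ = 62.77°  ✓
  (0,3): δ = 17.18°  ✓
  (0,4): δ = 26.39°  ✓
  (0,5): δ = 59.17°  ✓
  (0,6): δ = 104.48°  ·
  (1,2): δ = 129.95°  ·
  (1,3): δ = 84.36°  ·
  (1,4): δ = 40.79°  ✓
  (1,5): δ = 8.01°  ✓
  (1,6): δ = 37.31°  ✓
  (2,3): δ = 134.41°  ·
  (2,4): δ = 90.84°  ·
  (2,5): δ = 58.05°  ✓
  (2,6): δ = 12.74°  ✓
  (3,4): δ = 136.43°  ·
  (3,5): δ = 103.65°  ·
  (3,6): δ = 58.33°  ✓
  (4,5): δ = 147.21°  ·
  (4,6): δ = 101.90°  ·
  (5,6): δ = 134.69°  ·
antipodal pairs: 10

count = 10; pairs: (0,2), (0,3), (0,4), (0,5), (1,4), (1,5), (1,6), (2,5), (2,6), (3,6)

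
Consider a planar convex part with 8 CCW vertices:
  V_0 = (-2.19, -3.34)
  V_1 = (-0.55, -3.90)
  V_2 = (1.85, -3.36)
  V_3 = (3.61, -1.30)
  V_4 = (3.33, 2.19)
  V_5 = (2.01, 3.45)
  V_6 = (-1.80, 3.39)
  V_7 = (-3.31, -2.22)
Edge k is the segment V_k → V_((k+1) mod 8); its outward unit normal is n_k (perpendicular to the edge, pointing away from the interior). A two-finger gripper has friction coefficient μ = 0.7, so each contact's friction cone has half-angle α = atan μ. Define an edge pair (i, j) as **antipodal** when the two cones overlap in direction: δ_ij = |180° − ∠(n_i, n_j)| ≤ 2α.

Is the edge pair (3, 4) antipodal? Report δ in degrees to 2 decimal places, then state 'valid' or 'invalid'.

δ = 138.25°, invalid

α = atan 0.7 = 34.99°;  2α = 69.98°
edge 3: e_3 = (-0.28, +3.49);  n_3 = (+0.9968, +0.0800)
edge 4: e_4 = (-1.32, +1.26);  n_4 = (+0.6905, +0.7234)
∠(n_3, n_4) = 41.75°
δ = |180° − 41.75°| = 138.25°
138.25° > 2α = 69.98°  →  invalid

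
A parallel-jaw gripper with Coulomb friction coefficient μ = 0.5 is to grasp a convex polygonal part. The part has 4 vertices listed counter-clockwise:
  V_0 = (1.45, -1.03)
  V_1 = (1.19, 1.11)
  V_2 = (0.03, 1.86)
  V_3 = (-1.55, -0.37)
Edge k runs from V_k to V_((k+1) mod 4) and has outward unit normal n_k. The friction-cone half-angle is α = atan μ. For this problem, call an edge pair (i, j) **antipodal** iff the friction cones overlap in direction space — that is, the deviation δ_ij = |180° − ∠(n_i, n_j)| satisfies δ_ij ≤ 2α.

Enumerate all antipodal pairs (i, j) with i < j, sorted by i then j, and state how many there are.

count = 2; pairs: (0,2), (1,3)

α = atan 0.5 = 26.57°;  2α = 53.13°
n_0 = (+0.9927, +0.1206)
n_1 = (+0.5430, +0.8398)
n_2 = (-0.8160, +0.5781)
n_3 = (-0.2149, -0.9766)
  (0,1): δ = 129.81°  ·
  (0,2): δ = 42.25°  ✓
  (0,3): δ = 70.67°  ·
  (1,2): δ = 92.43°  ·
  (1,3): δ = 20.48°  ✓
  (2,3): δ = 67.09°  ·
antipodal pairs: 2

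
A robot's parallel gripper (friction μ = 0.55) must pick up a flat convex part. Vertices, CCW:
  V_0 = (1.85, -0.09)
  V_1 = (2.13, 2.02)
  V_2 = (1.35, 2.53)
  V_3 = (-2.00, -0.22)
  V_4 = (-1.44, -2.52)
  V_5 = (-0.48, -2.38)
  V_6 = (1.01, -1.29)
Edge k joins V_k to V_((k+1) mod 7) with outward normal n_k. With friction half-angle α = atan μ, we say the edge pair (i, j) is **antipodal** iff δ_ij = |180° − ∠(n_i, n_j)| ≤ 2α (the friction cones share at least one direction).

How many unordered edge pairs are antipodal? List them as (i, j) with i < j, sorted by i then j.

α = atan 0.55 = 28.81°;  2α = 57.62°
n_0 = (+0.9913, -0.1315)
n_1 = (+0.5472, +0.8370)
n_2 = (-0.6345, +0.7729)
n_3 = (-0.9716, -0.2366)
n_4 = (+0.1443, -0.9895)
n_5 = (+0.5904, -0.8071)
n_6 = (+0.8192, -0.5735)
  (0,1): δ = 115.62°  ·
  (0,2): δ = 43.06°  ✓
  (0,3): δ = 21.24°  ✓
  (0,4): δ = 105.86°  ·
  (0,5): δ = 133.75°  ·
  (0,6): δ = 152.57°  ·
  (1,2): δ = 107.44°  ·
  (1,3): δ = 43.14°  ✓
  (1,4): δ = 41.48°  ✓
  (1,5): δ = 69.37°  ·
  (1,6): δ = 88.19°  ·
  (2,3): δ = 115.70°  ·
  (2,4): δ = 31.09°  ✓
  (2,5): δ = 3.20°  ✓
  (2,6): δ = 15.63°  ✓
  (3,4): δ = 95.39°  ·
  (3,5): δ = 67.50°  ·
  (3,6): δ = 48.68°  ✓
  (4,5): δ = 152.11°  ·
  (4,6): δ = 133.29°  ·
  (5,6): δ = 161.18°  ·
antipodal pairs: 8

count = 8; pairs: (0,2), (0,3), (1,3), (1,4), (2,4), (2,5), (2,6), (3,6)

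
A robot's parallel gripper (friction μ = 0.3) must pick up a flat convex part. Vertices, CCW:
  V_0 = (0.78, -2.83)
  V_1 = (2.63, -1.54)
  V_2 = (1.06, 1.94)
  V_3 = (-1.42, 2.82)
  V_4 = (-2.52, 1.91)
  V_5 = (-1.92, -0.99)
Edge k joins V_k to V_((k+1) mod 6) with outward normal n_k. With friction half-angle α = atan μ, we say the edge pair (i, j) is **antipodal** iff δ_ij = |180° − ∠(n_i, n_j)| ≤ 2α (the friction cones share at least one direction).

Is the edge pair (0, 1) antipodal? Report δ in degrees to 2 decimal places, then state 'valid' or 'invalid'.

α = atan 0.3 = 16.70°;  2α = 33.40°
edge 0: e_0 = (+1.85, +1.29);  n_0 = (+0.5720, -0.8203)
edge 1: e_1 = (-1.57, +3.48);  n_1 = (+0.9115, +0.4112)
∠(n_0, n_1) = 79.39°
δ = |180° − 79.39°| = 100.61°
100.61° > 2α = 33.40°  →  invalid

δ = 100.61°, invalid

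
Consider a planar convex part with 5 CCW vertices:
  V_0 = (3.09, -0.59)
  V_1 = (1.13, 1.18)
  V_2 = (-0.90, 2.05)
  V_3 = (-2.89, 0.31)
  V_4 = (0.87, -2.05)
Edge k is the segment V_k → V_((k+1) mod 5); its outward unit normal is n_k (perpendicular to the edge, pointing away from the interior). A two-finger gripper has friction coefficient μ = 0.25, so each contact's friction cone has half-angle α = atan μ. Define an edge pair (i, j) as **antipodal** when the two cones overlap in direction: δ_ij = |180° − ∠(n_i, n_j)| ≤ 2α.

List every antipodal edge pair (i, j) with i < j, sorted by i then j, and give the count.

count = 3; pairs: (0,3), (1,3), (2,4)

α = atan 0.25 = 14.04°;  2α = 28.07°
n_0 = (+0.6702, +0.7422)
n_1 = (+0.3939, +0.9191)
n_2 = (-0.6582, +0.7528)
n_3 = (-0.5316, -0.8470)
n_4 = (+0.5495, -0.8355)
  (0,1): δ = 161.11°  ·
  (0,2): δ = 96.75°  ·
  (0,3): δ = 9.97°  ✓
  (0,4): δ = 75.42°  ·
  (1,2): δ = 115.64°  ·
  (1,3): δ = 8.92°  ✓
  (1,4): δ = 56.53°  ·
  (2,3): δ = 73.28°  ·
  (2,4): δ = 7.83°  ✓
  (3,4): δ = 114.55°  ·
antipodal pairs: 3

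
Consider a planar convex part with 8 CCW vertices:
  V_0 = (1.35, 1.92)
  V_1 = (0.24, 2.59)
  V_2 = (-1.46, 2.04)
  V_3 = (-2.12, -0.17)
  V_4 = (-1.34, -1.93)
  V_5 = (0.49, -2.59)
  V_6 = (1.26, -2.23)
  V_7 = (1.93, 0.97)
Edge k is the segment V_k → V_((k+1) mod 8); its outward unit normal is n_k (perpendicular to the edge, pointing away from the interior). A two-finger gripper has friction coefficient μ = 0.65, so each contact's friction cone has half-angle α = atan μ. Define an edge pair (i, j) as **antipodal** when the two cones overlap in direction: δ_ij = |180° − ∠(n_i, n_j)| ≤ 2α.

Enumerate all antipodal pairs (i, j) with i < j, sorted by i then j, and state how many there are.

α = atan 0.65 = 33.02°;  2α = 66.05°
n_0 = (+0.5168, +0.8561)
n_1 = (-0.3078, +0.9514)
n_2 = (-0.9582, +0.2862)
n_3 = (-0.9142, -0.4052)
n_4 = (-0.3393, -0.9407)
n_5 = (+0.4235, -0.9059)
n_6 = (+0.9788, -0.2049)
n_7 = (+0.8535, +0.5211)
  (0,1): δ = 130.96°  ·
  (0,2): δ = 75.51°  ·
  (0,3): δ = 34.98°  ✓
  (0,4): δ = 11.28°  ✓
  (0,5): δ = 56.17°  ✓
  (0,6): δ = 109.29°  ·
  (0,7): δ = 152.52°  ·
  (1,2): δ = 124.56°  ·
  (1,3): δ = 84.03°  ·
  (1,4): δ = 37.76°  ✓
  (1,5): δ = 7.13°  ✓
  (1,6): δ = 60.25°  ✓
  (1,7): δ = 103.48°  ·
  (2,3): δ = 139.47°  ·
  (2,4): δ = 93.20°  ·
  (2,5): δ = 48.31°  ✓
  (2,6): δ = 4.80°  ✓
  (2,7): δ = 48.03°  ✓
  (3,4): δ = 133.73°  ·
  (3,5): δ = 88.84°  ·
  (3,6): δ = 35.73°  ✓
  (3,7): δ = 7.50°  ✓
  (4,5): δ = 135.11°  ·
  (4,6): δ = 81.99°  ·
  (4,7): δ = 38.76°  ✓
  (5,6): δ = 126.88°  ·
  (5,7): δ = 83.65°  ·
  (6,7): δ = 136.77°  ·
antipodal pairs: 12

count = 12; pairs: (0,3), (0,4), (0,5), (1,4), (1,5), (1,6), (2,5), (2,6), (2,7), (3,6), (3,7), (4,7)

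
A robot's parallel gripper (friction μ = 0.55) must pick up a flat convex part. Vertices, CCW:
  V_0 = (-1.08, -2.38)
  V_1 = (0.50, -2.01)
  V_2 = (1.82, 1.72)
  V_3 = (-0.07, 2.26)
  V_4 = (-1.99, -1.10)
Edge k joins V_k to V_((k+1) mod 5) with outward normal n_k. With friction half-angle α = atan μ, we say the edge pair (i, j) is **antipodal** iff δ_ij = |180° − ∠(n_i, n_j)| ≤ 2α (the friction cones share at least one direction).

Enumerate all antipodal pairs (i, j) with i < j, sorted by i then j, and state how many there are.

α = atan 0.55 = 28.81°;  2α = 57.62°
n_0 = (+0.2280, -0.9737)
n_1 = (+0.9427, -0.3336)
n_2 = (+0.2747, +0.9615)
n_3 = (-0.8682, +0.4961)
n_4 = (-0.8150, -0.5794)
  (0,1): δ = 122.67°  ·
  (0,2): δ = 29.13°  ✓
  (0,3): δ = 47.08°  ✓
  (0,4): δ = 112.23°  ·
  (1,2): δ = 86.46°  ·
  (1,3): δ = 10.26°  ✓
  (1,4): δ = 54.90°  ✓
  (2,3): δ = 103.80°  ·
  (2,4): δ = 38.64°  ✓
  (3,4): δ = 114.84°  ·
antipodal pairs: 5

count = 5; pairs: (0,2), (0,3), (1,3), (1,4), (2,4)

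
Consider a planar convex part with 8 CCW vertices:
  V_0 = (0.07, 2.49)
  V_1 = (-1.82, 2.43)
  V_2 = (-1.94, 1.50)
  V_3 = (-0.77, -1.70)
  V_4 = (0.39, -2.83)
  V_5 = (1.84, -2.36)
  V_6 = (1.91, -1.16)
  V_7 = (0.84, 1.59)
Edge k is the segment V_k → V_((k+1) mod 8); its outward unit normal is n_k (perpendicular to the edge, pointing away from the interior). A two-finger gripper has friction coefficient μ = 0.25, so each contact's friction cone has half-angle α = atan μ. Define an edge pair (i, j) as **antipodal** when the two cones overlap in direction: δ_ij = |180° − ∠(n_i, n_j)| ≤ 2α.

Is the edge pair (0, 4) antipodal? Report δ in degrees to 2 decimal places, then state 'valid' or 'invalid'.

α = atan 0.25 = 14.04°;  2α = 28.07°
edge 0: e_0 = (-1.89, -0.06);  n_0 = (-0.0317, +0.9995)
edge 4: e_4 = (+1.45, +0.47);  n_4 = (+0.3083, -0.9513)
∠(n_0, n_4) = 163.86°
δ = |180° − 163.86°| = 16.14°
16.14° ≤ 2α = 28.07°  →  valid

δ = 16.14°, valid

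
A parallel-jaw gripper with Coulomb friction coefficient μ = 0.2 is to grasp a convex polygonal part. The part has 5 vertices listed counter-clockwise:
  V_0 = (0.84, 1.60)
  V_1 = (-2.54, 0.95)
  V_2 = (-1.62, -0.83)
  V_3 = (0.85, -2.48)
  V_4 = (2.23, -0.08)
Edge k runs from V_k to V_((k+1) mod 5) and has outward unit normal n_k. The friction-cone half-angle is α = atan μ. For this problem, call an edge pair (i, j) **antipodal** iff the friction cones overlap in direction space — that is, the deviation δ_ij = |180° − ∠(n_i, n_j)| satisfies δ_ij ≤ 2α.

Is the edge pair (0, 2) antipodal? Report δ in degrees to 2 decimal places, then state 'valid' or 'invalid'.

α = atan 0.2 = 11.31°;  2α = 22.62°
edge 0: e_0 = (-3.38, -0.65);  n_0 = (-0.1888, +0.9820)
edge 2: e_2 = (+2.47, -1.65);  n_2 = (-0.5555, -0.8315)
∠(n_0, n_2) = 135.37°
δ = |180° − 135.37°| = 44.63°
44.63° > 2α = 22.62°  →  invalid

δ = 44.63°, invalid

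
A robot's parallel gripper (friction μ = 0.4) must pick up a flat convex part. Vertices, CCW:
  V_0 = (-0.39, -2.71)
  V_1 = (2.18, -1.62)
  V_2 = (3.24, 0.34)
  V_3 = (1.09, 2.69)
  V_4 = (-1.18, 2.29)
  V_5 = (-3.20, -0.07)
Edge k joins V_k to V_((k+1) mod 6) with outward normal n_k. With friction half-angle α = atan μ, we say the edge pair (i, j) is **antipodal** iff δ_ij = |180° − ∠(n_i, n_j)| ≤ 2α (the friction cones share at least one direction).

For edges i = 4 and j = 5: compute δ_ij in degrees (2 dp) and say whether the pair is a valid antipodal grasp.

α = atan 0.4 = 21.80°;  2α = 43.60°
edge 4: e_4 = (-2.02, -2.36);  n_4 = (-0.7597, +0.6503)
edge 5: e_5 = (+2.81, -2.64);  n_5 = (-0.6847, -0.7288)
∠(n_4, n_5) = 87.35°
δ = |180° − 87.35°| = 92.65°
92.65° > 2α = 43.60°  →  invalid

δ = 92.65°, invalid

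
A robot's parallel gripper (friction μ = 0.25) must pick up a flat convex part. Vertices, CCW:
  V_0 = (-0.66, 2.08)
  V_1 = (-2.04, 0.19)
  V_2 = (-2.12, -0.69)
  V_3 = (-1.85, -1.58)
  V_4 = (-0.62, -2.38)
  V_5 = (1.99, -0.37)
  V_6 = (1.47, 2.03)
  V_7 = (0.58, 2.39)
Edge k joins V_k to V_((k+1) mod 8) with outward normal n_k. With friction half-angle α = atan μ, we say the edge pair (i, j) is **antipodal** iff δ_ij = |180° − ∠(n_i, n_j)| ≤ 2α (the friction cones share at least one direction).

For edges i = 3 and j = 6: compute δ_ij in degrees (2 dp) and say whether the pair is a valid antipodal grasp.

δ = 11.02°, valid

α = atan 0.25 = 14.04°;  2α = 28.07°
edge 3: e_3 = (+1.23, -0.80);  n_3 = (-0.5452, -0.8383)
edge 6: e_6 = (-0.89, +0.36);  n_6 = (+0.3750, +0.9270)
∠(n_3, n_6) = 168.98°
δ = |180° − 168.98°| = 11.02°
11.02° ≤ 2α = 28.07°  →  valid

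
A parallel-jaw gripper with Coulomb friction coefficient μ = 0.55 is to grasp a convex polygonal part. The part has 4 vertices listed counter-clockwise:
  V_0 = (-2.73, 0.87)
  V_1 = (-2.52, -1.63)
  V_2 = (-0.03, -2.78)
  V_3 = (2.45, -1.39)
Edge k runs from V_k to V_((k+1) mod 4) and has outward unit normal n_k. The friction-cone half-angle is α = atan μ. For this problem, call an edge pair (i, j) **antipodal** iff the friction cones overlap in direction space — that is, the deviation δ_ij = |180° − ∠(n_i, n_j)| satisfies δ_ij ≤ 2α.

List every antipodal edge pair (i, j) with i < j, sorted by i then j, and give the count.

α = atan 0.55 = 28.81°;  2α = 57.62°
n_0 = (-0.9965, -0.0837)
n_1 = (-0.4193, -0.9079)
n_2 = (+0.4889, -0.8723)
n_3 = (+0.3999, +0.9166)
  (0,1): δ = 119.59°  ·
  (0,2): δ = 65.53°  ·
  (0,3): δ = 61.63°  ·
  (1,2): δ = 125.94°  ·
  (1,3): δ = 1.22°  ✓
  (2,3): δ = 52.84°  ✓
antipodal pairs: 2

count = 2; pairs: (1,3), (2,3)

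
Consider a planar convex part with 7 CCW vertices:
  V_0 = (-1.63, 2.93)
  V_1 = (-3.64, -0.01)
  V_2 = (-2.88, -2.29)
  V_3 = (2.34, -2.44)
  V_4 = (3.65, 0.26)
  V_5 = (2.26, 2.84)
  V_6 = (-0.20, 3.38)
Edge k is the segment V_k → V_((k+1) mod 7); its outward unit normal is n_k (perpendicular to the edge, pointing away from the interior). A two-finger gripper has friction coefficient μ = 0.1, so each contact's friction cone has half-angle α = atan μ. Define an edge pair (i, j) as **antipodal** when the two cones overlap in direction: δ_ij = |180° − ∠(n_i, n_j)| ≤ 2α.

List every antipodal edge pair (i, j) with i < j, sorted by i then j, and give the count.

α = atan 0.1 = 5.71°;  2α = 11.42°
n_0 = (-0.8255, +0.5644)
n_1 = (-0.9487, -0.3162)
n_2 = (-0.0287, -0.9996)
n_3 = (+0.8997, -0.4365)
n_4 = (+0.8804, +0.4743)
n_5 = (+0.2144, +0.9767)
n_6 = (-0.3002, +0.9539)
  (0,1): δ = 127.21°  ·
  (0,2): δ = 57.29°  ·
  (0,3): δ = 8.48°  ✓
  (0,4): δ = 62.67°  ·
  (0,5): δ = 111.98°  ·
  (0,6): δ = 141.83°  ·
  (1,2): δ = 110.08°  ·
  (1,3): δ = 44.32°  ·
  (1,4): δ = 9.88°  ✓
  (1,5): δ = 59.18°  ·
  (1,6): δ = 89.03°  ·
  (2,3): δ = 114.24°  ·
  (2,4): δ = 60.04°  ·
  (2,5): δ = 10.73°  ✓
  (2,6): δ = 19.11°  ·
  (3,4): δ = 125.80°  ·
  (3,5): δ = 76.50°  ·
  (3,6): δ = 46.65°  ·
  (4,5): δ = 130.69°  ·
  (4,6): δ = 100.85°  ·
  (5,6): δ = 150.15°  ·
antipodal pairs: 3

count = 3; pairs: (0,3), (1,4), (2,5)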